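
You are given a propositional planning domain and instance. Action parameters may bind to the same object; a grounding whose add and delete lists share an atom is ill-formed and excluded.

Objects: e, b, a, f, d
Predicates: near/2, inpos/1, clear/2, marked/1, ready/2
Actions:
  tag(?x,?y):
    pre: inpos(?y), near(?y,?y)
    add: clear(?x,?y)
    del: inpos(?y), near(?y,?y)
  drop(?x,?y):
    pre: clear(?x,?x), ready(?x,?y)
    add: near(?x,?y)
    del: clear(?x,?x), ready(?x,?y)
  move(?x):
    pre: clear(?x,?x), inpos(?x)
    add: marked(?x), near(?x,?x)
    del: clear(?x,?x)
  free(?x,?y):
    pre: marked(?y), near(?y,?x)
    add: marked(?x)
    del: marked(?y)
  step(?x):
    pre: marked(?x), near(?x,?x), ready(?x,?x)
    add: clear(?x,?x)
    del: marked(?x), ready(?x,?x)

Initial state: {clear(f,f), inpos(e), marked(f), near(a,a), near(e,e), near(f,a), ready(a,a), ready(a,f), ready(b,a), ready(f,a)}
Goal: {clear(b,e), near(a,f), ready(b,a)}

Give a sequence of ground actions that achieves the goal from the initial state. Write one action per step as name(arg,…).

tag(b,e); free(a,f); step(a); drop(a,f)

1. tag(b,e)  →  {clear(b,e), clear(f,f), marked(f), near(a,a), near(f,a), ready(a,a), ready(a,f), ready(b,a), ready(f,a)}
2. free(a,f)  →  {clear(b,e), clear(f,f), marked(a), near(a,a), near(f,a), ready(a,a), ready(a,f), ready(b,a), ready(f,a)}
3. step(a)  →  {clear(a,a), clear(b,e), clear(f,f), near(a,a), near(f,a), ready(a,f), ready(b,a), ready(f,a)}
4. drop(a,f)  →  {clear(b,e), clear(f,f), near(a,a), near(a,f), near(f,a), ready(b,a), ready(f,a)}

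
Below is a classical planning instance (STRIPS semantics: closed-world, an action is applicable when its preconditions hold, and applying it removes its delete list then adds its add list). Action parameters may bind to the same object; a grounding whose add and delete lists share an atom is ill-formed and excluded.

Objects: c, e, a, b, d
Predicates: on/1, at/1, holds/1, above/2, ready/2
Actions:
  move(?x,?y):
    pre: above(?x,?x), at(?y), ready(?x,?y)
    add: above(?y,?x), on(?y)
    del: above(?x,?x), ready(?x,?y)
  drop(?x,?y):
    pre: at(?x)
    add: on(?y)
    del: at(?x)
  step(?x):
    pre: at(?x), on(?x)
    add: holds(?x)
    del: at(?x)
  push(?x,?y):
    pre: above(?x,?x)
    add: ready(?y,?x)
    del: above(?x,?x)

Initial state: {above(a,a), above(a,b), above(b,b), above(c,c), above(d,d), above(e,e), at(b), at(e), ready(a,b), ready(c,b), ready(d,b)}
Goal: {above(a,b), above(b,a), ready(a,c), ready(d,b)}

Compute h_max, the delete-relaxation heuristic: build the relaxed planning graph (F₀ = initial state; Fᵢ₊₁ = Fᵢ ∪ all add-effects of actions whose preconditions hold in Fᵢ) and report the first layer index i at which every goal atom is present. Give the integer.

1

F0 = init (11 atoms)
F1 = F0 ∪ {above(b,a), above(b,c), above(b,d), on(a), on(b), on(c), on(d), on(e), ready(a,a), ready(a,c), ready(a,d), ready(a,e), ready(b,a), ready(b,b), ready(b,c), ready(b,d), ready(b,e), ready(c,a), ready(c,c), ready(c,d), ready(c,e), ready(d,a), ready(d,c), ready(d,d), ready(d,e), ready(e,a), ready(e,b), ready(e,c), ready(e,d), ready(e,e)}  (41 atoms)
goal ⊆ F1  ⇒  h_max = 1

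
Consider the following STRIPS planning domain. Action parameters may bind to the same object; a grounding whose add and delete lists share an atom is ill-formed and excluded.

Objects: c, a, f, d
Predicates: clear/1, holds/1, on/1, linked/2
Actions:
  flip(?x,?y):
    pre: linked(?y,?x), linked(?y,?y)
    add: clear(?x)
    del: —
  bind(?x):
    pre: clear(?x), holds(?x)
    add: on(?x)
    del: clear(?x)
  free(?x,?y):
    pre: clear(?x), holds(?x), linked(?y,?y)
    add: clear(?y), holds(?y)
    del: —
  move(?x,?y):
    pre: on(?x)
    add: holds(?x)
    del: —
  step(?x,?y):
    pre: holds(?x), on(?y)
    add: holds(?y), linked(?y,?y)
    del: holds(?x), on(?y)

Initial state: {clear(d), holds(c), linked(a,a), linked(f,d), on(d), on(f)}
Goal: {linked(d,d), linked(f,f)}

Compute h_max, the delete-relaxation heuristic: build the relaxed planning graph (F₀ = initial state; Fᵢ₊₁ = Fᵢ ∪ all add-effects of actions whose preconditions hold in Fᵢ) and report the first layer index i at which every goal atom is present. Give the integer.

F0 = init (6 atoms)
F1 = F0 ∪ {clear(a), holds(d), holds(f), linked(d,d), linked(f,f)}  (11 atoms)
goal ⊆ F1  ⇒  h_max = 1

1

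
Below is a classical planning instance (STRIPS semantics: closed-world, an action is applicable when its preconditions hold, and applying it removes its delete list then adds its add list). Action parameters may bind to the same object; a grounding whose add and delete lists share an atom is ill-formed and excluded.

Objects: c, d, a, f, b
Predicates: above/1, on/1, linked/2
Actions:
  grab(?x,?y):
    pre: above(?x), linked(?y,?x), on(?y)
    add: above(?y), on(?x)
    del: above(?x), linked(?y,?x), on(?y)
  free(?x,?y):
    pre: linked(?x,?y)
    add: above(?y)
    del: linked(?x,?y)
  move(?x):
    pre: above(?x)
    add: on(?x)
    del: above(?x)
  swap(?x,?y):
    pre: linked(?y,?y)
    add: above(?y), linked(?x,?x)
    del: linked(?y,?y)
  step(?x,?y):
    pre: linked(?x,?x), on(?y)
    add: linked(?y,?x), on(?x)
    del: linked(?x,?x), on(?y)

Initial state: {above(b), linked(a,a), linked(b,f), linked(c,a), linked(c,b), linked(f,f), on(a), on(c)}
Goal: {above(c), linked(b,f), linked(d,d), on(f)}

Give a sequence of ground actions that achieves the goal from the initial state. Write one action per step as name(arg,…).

grab(b,c); swap(d,a); step(f,a)

1. grab(b,c)  →  {above(c), linked(a,a), linked(b,f), linked(c,a), linked(f,f), on(a), on(b)}
2. swap(d,a)  →  {above(a), above(c), linked(b,f), linked(c,a), linked(d,d), linked(f,f), on(a), on(b)}
3. step(f,a)  →  {above(a), above(c), linked(a,f), linked(b,f), linked(c,a), linked(d,d), on(b), on(f)}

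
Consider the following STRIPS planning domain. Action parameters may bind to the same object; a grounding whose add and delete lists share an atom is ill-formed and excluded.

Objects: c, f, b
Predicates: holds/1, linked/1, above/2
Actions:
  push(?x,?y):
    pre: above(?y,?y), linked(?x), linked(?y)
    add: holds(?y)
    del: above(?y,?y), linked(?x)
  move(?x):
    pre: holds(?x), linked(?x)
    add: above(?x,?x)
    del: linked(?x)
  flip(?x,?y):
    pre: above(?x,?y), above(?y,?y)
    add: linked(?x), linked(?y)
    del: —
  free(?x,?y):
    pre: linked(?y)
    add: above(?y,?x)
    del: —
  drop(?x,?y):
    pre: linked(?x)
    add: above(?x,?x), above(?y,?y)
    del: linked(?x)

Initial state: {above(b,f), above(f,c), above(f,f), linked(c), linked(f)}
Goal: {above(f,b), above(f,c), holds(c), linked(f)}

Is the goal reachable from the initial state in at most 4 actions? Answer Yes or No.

1. free(c,c)  →  {above(b,f), above(c,c), above(f,c), above(f,f), linked(c), linked(f)}
2. push(c,c)  →  {above(b,f), above(f,c), above(f,f), holds(c), linked(f)}
3. free(b,f)  →  {above(b,f), above(f,b), above(f,c), above(f,f), holds(c), linked(f)}
optimal plan length = 3; 3 ≤ 4

Yes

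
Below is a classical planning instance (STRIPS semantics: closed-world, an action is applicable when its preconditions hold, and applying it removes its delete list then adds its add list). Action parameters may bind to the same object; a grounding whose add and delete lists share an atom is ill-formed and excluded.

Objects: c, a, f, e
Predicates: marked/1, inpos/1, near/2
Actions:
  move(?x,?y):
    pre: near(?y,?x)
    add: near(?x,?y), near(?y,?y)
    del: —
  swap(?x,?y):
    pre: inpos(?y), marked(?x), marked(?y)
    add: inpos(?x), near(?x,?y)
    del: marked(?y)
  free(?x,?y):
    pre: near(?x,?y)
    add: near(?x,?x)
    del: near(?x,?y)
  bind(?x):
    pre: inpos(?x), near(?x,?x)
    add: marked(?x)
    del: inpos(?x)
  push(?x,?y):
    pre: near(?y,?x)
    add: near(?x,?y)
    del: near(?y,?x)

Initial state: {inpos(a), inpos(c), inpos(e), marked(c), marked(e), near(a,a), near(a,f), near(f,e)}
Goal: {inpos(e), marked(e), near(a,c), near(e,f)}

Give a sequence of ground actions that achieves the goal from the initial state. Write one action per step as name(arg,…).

move(e,f); bind(a); swap(a,c)

1. move(e,f)  →  {inpos(a), inpos(c), inpos(e), marked(c), marked(e), near(a,a), near(a,f), near(e,f), near(f,e), near(f,f)}
2. bind(a)  →  {inpos(c), inpos(e), marked(a), marked(c), marked(e), near(a,a), near(a,f), near(e,f), near(f,e), near(f,f)}
3. swap(a,c)  →  {inpos(a), inpos(c), inpos(e), marked(a), marked(e), near(a,a), near(a,c), near(a,f), near(e,f), near(f,e), near(f,f)}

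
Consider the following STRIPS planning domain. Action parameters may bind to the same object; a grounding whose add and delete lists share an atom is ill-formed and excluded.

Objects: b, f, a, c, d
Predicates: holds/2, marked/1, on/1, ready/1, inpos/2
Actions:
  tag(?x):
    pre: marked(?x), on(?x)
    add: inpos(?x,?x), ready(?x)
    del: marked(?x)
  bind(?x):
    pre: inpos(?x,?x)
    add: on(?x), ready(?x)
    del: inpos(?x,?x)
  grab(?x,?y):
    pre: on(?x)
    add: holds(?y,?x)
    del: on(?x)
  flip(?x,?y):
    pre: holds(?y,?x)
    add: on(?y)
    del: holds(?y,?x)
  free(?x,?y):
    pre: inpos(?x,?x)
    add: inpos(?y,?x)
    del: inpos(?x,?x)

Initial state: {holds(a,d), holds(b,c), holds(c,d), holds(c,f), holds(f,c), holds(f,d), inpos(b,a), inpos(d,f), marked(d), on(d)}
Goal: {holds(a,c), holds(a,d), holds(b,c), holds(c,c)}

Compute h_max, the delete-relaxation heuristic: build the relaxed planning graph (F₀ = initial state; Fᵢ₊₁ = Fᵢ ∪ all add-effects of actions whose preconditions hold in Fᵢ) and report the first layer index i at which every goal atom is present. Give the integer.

F0 = init (10 atoms)
F1 = F0 ∪ {holds(b,d), holds(d,d), inpos(d,d), on(a), on(b), on(c), on(f), ready(d)}  (18 atoms)
F2 = F1 ∪ {holds(a,a), holds(a,b), holds(a,c), holds(a,f), holds(b,a), holds(b,b), holds(b,f), holds(c,a), holds(c,b), holds(c,c), holds(d,a), holds(d,b), holds(d,c), holds(d,f), holds(f,a), holds(f,b), holds(f,f), inpos(a,d), inpos(b,d), inpos(c,d), inpos(f,d)}  (39 atoms)
goal ⊆ F2  ⇒  h_max = 2

2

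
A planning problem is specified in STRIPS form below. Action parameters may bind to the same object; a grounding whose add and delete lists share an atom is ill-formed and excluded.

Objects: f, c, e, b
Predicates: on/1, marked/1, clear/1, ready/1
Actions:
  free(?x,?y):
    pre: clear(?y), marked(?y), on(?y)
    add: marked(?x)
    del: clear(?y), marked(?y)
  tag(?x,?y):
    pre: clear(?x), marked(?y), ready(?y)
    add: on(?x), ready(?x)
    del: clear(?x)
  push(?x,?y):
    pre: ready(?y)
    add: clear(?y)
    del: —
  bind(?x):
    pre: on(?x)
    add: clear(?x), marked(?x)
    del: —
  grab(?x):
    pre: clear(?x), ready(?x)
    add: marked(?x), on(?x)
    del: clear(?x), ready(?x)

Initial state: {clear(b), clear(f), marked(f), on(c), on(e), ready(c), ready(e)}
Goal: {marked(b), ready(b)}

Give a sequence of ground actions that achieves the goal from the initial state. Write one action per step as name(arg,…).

1. bind(c)  →  {clear(b), clear(c), clear(f), marked(c), marked(f), on(c), on(e), ready(c), ready(e)}
2. tag(b,c)  →  {clear(c), clear(f), marked(c), marked(f), on(b), on(c), on(e), ready(b), ready(c), ready(e)}
3. free(b,c)  →  {clear(f), marked(b), marked(f), on(b), on(c), on(e), ready(b), ready(c), ready(e)}

bind(c); tag(b,c); free(b,c)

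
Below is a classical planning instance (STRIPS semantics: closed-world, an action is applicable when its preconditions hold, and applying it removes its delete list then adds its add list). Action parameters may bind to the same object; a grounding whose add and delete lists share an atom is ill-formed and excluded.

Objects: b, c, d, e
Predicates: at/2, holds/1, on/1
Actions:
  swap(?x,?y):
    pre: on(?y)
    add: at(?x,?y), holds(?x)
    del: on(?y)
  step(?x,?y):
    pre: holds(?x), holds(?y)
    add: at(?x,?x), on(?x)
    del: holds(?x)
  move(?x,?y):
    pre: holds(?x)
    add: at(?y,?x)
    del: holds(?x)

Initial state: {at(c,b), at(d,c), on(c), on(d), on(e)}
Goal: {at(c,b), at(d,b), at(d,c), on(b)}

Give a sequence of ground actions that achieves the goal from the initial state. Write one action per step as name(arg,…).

1. swap(b,c)  →  {at(b,c), at(c,b), at(d,c), holds(b), on(d), on(e)}
2. step(b,b)  →  {at(b,b), at(b,c), at(c,b), at(d,c), on(b), on(d), on(e)}
3. swap(b,d)  →  {at(b,b), at(b,c), at(b,d), at(c,b), at(d,c), holds(b), on(b), on(e)}
4. move(b,d)  →  {at(b,b), at(b,c), at(b,d), at(c,b), at(d,b), at(d,c), on(b), on(e)}

swap(b,c); step(b,b); swap(b,d); move(b,d)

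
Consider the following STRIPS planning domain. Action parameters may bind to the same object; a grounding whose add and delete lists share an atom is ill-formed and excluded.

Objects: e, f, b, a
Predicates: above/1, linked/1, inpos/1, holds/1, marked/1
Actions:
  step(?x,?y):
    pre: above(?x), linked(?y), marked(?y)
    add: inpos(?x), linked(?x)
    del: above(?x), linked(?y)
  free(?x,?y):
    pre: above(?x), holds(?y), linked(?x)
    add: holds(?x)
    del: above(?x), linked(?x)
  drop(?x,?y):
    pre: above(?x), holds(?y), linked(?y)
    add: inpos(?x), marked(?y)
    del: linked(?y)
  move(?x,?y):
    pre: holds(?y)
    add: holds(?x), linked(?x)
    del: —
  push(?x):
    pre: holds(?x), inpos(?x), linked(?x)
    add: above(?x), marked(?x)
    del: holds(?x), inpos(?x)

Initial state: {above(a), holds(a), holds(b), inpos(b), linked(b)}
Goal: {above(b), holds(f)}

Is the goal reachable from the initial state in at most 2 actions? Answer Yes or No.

Yes

1. move(f,b)  →  {above(a), holds(a), holds(b), holds(f), inpos(b), linked(b), linked(f)}
2. push(b)  →  {above(a), above(b), holds(a), holds(f), linked(b), linked(f), marked(b)}
optimal plan length = 2; 2 ≤ 2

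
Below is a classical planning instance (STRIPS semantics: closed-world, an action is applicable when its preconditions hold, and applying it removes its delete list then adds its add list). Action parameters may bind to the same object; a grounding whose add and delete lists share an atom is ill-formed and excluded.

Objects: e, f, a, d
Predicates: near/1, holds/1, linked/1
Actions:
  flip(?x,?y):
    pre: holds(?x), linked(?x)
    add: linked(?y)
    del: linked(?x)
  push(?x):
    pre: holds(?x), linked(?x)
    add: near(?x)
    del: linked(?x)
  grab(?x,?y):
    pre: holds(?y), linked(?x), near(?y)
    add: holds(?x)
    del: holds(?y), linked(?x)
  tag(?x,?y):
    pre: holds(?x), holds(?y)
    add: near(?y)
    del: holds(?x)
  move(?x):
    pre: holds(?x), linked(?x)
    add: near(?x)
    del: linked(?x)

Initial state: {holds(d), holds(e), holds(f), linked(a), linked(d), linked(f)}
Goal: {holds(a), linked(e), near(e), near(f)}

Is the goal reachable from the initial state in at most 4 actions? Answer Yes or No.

Yes

1. flip(f,e)  →  {holds(d), holds(e), holds(f), linked(a), linked(d), linked(e)}
2. tag(e,e)  →  {holds(d), holds(f), linked(a), linked(d), linked(e), near(e)}
3. tag(d,f)  →  {holds(f), linked(a), linked(d), linked(e), near(e), near(f)}
4. grab(a,f)  →  {holds(a), linked(d), linked(e), near(e), near(f)}
optimal plan length = 4; 4 ≤ 4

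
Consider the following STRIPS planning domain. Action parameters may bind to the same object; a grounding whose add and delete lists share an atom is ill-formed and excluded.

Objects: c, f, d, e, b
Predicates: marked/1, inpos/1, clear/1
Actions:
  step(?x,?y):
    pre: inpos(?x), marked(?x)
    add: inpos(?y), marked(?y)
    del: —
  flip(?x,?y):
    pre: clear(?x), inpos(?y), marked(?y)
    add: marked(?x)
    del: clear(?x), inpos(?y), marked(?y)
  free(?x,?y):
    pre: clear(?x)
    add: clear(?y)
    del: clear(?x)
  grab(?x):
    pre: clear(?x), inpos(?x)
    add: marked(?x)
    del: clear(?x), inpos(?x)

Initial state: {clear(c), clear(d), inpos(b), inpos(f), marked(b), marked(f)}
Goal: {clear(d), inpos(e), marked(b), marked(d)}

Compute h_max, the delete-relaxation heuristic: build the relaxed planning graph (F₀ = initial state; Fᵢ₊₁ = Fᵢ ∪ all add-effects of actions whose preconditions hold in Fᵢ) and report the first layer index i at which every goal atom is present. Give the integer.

1

F0 = init (6 atoms)
F1 = F0 ∪ {clear(b), clear(e), clear(f), inpos(c), inpos(d), inpos(e), marked(c), marked(d), marked(e)}  (15 atoms)
goal ⊆ F1  ⇒  h_max = 1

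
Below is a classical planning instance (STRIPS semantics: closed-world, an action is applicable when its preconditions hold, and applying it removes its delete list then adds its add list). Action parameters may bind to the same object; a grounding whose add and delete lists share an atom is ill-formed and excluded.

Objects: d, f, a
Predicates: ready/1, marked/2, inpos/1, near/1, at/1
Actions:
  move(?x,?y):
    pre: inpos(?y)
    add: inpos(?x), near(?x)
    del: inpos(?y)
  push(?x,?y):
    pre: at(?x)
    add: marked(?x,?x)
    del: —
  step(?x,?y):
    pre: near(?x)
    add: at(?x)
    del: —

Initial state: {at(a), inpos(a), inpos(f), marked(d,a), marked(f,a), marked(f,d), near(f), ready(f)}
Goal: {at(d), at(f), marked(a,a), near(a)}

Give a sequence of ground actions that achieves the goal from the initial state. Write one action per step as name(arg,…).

1. move(d,f)  →  {at(a), inpos(a), inpos(d), marked(d,a), marked(f,a), marked(f,d), near(d), near(f), ready(f)}
2. move(a,d)  →  {at(a), inpos(a), marked(d,a), marked(f,a), marked(f,d), near(a), near(d), near(f), ready(f)}
3. push(a,d)  →  {at(a), inpos(a), marked(a,a), marked(d,a), marked(f,a), marked(f,d), near(a), near(d), near(f), ready(f)}
4. step(d,d)  →  {at(a), at(d), inpos(a), marked(a,a), marked(d,a), marked(f,a), marked(f,d), near(a), near(d), near(f), ready(f)}
5. step(f,d)  →  {at(a), at(d), at(f), inpos(a), marked(a,a), marked(d,a), marked(f,a), marked(f,d), near(a), near(d), near(f), ready(f)}

move(d,f); move(a,d); push(a,d); step(d,d); step(f,d)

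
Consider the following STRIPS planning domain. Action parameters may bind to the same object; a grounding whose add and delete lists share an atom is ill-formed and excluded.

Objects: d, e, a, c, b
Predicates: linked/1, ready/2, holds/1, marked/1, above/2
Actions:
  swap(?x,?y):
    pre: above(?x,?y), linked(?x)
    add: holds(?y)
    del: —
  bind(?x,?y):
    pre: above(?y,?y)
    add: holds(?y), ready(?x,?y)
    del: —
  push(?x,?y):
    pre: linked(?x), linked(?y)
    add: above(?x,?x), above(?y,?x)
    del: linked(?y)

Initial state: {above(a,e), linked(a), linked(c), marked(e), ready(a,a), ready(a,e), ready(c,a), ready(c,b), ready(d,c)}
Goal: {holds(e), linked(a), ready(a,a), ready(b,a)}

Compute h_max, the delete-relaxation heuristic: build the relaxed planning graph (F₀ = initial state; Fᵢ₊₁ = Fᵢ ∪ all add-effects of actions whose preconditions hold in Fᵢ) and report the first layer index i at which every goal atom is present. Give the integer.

2

F0 = init (9 atoms)
F1 = F0 ∪ {above(a,a), above(a,c), above(c,a), above(c,c), holds(e)}  (14 atoms)
F2 = F1 ∪ {holds(a), holds(c), ready(a,c), ready(b,a), ready(b,c), ready(c,c), ready(d,a), ready(e,a), ready(e,c)}  (23 atoms)
goal ⊆ F2  ⇒  h_max = 2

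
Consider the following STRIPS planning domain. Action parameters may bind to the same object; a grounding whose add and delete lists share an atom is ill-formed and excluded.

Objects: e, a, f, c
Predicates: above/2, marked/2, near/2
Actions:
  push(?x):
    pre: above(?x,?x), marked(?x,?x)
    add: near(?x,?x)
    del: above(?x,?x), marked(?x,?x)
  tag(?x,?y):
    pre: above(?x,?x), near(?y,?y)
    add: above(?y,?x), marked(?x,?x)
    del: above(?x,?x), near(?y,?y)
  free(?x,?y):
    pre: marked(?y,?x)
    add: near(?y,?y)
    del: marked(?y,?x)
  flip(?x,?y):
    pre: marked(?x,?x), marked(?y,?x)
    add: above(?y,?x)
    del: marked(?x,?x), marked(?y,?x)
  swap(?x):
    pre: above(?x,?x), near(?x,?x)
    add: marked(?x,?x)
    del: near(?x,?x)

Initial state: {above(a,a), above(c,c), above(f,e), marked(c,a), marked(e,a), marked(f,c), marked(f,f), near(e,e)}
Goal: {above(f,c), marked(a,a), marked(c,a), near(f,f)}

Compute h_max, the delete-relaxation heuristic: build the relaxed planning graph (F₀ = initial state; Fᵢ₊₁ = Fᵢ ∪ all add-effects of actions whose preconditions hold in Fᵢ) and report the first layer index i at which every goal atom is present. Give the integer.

2

F0 = init (8 atoms)
F1 = F0 ∪ {above(e,a), above(e,c), above(f,f), marked(a,a), marked(c,c), near(c,c), near(f,f)}  (15 atoms)
F2 = F1 ∪ {above(c,a), above(c,f), above(e,f), above(f,a), above(f,c), near(a,a)}  (21 atoms)
goal ⊆ F2  ⇒  h_max = 2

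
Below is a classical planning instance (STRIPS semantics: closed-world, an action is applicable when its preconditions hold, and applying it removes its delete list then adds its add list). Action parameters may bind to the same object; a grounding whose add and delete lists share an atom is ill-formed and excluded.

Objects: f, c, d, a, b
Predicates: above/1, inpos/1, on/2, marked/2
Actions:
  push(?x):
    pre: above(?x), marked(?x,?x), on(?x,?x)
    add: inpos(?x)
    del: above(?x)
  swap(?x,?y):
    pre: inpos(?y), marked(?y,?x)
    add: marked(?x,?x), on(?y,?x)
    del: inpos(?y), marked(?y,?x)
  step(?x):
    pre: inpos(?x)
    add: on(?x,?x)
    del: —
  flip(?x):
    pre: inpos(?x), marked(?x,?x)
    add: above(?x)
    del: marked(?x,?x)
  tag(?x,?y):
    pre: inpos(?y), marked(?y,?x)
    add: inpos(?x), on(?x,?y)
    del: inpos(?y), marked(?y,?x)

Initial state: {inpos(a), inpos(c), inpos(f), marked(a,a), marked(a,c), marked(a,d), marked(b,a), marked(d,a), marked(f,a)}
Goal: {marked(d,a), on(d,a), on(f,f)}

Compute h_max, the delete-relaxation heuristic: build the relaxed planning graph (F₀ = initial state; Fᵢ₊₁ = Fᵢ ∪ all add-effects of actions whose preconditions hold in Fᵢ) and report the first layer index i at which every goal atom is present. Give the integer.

1

F0 = init (9 atoms)
F1 = F0 ∪ {above(a), inpos(d), marked(c,c), marked(d,d), on(a,a), on(a,c), on(a,d), on(a,f), on(c,a), on(c,c), on(d,a), on(f,a), on(f,f)}  (22 atoms)
goal ⊆ F1  ⇒  h_max = 1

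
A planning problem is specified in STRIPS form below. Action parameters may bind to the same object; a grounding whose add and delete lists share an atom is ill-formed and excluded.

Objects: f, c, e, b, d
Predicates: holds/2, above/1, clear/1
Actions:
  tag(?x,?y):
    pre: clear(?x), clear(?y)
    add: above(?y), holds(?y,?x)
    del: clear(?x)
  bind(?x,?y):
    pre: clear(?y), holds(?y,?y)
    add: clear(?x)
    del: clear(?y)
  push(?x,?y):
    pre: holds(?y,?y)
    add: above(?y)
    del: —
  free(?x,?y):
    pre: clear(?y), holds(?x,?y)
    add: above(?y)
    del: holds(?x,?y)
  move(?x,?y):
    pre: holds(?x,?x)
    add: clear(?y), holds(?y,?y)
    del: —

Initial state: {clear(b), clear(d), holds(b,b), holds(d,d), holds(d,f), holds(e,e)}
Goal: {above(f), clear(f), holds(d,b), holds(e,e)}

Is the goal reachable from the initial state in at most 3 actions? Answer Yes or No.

Yes

1. tag(b,d)  →  {above(d), clear(d), holds(b,b), holds(d,b), holds(d,d), holds(d,f), holds(e,e)}
2. bind(f,d)  →  {above(d), clear(f), holds(b,b), holds(d,b), holds(d,d), holds(d,f), holds(e,e)}
3. free(d,f)  →  {above(d), above(f), clear(f), holds(b,b), holds(d,b), holds(d,d), holds(e,e)}
optimal plan length = 3; 3 ≤ 3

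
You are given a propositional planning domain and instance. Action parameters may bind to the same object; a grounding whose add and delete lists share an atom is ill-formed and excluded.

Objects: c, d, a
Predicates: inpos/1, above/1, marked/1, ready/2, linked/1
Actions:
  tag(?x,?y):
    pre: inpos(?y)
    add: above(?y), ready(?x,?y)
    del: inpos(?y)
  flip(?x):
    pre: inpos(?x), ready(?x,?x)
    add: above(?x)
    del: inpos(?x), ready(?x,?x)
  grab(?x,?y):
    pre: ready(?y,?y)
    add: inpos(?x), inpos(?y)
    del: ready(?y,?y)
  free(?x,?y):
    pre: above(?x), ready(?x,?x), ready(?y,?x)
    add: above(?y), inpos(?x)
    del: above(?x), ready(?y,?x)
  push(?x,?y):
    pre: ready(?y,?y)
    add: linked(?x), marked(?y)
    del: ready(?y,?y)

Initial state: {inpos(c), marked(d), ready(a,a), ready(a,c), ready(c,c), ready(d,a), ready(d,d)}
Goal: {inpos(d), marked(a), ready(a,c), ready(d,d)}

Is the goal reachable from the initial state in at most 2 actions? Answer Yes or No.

1. grab(d,c)  →  {inpos(c), inpos(d), marked(d), ready(a,a), ready(a,c), ready(d,a), ready(d,d)}
2. push(c,a)  →  {inpos(c), inpos(d), linked(c), marked(a), marked(d), ready(a,c), ready(d,a), ready(d,d)}
optimal plan length = 2; 2 ≤ 2

Yes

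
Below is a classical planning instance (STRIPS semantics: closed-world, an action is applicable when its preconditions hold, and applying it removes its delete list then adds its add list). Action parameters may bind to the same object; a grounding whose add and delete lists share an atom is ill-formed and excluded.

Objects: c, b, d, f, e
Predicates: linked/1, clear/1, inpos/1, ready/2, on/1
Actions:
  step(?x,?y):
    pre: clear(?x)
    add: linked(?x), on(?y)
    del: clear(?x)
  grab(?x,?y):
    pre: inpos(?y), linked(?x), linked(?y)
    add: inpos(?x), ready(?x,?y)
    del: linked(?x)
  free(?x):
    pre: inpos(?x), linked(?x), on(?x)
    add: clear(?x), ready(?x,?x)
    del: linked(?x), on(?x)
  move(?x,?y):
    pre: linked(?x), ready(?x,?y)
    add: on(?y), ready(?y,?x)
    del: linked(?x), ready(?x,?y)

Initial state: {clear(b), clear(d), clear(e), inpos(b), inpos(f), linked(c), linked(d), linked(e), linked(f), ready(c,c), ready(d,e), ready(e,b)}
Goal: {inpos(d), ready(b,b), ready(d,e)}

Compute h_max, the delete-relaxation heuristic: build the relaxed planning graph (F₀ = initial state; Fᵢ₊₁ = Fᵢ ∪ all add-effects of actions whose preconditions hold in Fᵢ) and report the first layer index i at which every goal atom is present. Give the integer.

F0 = init (12 atoms)
F1 = F0 ∪ {inpos(c), inpos(d), inpos(e), linked(b), on(b), on(c), on(d), on(e), on(f), ready(b,e), ready(c,f), ready(d,f), ready(e,d), ready(e,f), ready(f,f)}  (27 atoms)
F2 = F1 ∪ {clear(c), clear(f), ready(b,b), ready(b,c), ready(b,d), ready(b,f), ready(c,b), ready(c,d), ready(c,e), ready(d,b), ready(d,c), ready(d,d), ready(e,c), ready(e,e), ready(f,b), ready(f,c), ready(f,d), ready(f,e)}  (45 atoms)
goal ⊆ F2  ⇒  h_max = 2

2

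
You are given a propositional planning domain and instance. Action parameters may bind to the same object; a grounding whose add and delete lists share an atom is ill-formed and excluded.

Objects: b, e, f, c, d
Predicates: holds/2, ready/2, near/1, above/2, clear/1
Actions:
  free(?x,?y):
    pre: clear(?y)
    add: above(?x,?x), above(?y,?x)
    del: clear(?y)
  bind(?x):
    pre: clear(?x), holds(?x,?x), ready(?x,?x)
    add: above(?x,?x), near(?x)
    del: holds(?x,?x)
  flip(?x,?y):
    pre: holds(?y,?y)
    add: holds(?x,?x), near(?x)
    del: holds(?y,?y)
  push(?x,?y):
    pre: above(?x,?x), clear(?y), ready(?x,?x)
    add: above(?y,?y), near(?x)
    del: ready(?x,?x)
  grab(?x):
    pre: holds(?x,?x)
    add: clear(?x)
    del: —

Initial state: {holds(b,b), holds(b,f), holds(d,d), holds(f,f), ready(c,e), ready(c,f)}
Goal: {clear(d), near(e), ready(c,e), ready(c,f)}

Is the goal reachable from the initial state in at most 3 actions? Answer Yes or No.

1. flip(e,b)  →  {holds(b,f), holds(d,d), holds(e,e), holds(f,f), near(e), ready(c,e), ready(c,f)}
2. grab(d)  →  {clear(d), holds(b,f), holds(d,d), holds(e,e), holds(f,f), near(e), ready(c,e), ready(c,f)}
optimal plan length = 2; 2 ≤ 3

Yes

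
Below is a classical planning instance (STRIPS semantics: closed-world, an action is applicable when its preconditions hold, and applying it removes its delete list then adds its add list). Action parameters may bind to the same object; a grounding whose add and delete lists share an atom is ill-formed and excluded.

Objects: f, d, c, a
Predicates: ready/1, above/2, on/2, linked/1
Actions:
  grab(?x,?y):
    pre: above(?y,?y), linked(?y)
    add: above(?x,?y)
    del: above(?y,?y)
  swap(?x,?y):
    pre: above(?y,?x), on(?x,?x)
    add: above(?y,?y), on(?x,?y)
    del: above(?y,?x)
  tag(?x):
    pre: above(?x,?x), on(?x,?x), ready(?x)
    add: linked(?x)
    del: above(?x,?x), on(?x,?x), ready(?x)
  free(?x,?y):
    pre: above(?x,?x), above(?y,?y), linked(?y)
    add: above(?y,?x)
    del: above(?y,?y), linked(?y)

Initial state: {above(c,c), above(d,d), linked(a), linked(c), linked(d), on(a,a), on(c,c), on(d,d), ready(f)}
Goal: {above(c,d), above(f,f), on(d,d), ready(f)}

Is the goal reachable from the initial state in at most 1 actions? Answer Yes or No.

1. grab(f,c)  →  {above(d,d), above(f,c), linked(a), linked(c), linked(d), on(a,a), on(c,c), on(d,d), ready(f)}
2. grab(c,d)  →  {above(c,d), above(f,c), linked(a), linked(c), linked(d), on(a,a), on(c,c), on(d,d), ready(f)}
3. swap(c,f)  →  {above(c,d), above(f,f), linked(a), linked(c), linked(d), on(a,a), on(c,c), on(c,f), on(d,d), ready(f)}
optimal plan length = 3; 3 > 1

No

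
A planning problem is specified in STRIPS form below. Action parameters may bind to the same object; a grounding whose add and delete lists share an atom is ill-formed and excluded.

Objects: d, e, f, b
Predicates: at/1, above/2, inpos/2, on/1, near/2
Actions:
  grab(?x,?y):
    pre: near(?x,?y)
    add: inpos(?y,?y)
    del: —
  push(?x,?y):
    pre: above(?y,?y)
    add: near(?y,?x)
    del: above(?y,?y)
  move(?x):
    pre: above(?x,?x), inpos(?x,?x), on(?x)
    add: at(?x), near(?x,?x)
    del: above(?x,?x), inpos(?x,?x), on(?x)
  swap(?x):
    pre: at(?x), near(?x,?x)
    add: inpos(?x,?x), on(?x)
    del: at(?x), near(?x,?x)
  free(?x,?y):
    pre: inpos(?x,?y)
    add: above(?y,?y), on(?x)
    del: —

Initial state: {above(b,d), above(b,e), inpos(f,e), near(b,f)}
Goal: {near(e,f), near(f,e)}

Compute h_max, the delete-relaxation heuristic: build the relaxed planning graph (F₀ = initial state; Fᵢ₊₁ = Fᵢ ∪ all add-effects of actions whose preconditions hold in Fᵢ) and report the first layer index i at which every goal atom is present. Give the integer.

F0 = init (4 atoms)
F1 = F0 ∪ {above(e,e), inpos(f,f), on(f)}  (7 atoms)
F2 = F1 ∪ {above(f,f), near(e,b), near(e,d), near(e,e), near(e,f)}  (12 atoms)
F3 = F2 ∪ {at(f), inpos(b,b), inpos(d,d), inpos(e,e), near(f,b), near(f,d), near(f,e), near(f,f)}  (20 atoms)
goal ⊆ F3  ⇒  h_max = 3

3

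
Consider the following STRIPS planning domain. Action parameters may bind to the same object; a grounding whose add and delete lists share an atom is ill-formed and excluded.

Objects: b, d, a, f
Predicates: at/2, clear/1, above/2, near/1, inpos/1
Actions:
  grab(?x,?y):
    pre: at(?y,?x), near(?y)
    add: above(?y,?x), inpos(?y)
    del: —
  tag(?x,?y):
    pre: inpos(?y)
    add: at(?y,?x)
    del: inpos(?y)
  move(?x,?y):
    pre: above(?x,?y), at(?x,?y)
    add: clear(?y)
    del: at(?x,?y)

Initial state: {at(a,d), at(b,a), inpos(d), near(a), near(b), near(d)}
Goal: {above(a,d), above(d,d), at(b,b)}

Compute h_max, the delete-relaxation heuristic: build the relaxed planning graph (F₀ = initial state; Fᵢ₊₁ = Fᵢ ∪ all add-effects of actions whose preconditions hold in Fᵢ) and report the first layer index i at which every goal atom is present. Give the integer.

2

F0 = init (6 atoms)
F1 = F0 ∪ {above(a,d), above(b,a), at(d,a), at(d,b), at(d,d), at(d,f), inpos(a), inpos(b)}  (14 atoms)
F2 = F1 ∪ {above(d,a), above(d,b), above(d,d), above(d,f), at(a,a), at(a,b), at(a,f), at(b,b), at(b,d), at(b,f), clear(a), clear(d)}  (26 atoms)
goal ⊆ F2  ⇒  h_max = 2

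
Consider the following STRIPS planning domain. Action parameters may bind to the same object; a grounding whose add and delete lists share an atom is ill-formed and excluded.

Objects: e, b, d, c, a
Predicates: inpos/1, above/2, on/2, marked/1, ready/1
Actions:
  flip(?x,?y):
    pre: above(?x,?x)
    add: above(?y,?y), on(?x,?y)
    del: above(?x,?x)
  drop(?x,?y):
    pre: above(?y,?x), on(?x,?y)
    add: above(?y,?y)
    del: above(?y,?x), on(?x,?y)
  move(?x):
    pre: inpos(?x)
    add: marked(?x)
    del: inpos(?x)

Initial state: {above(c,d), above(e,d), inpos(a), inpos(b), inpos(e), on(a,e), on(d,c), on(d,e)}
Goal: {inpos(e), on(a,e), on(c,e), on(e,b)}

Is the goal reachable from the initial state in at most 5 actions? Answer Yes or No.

1. drop(d,c)  →  {above(c,c), above(e,d), inpos(a), inpos(b), inpos(e), on(a,e), on(d,e)}
2. flip(c,e)  →  {above(e,d), above(e,e), inpos(a), inpos(b), inpos(e), on(a,e), on(c,e), on(d,e)}
3. flip(e,b)  →  {above(b,b), above(e,d), inpos(a), inpos(b), inpos(e), on(a,e), on(c,e), on(d,e), on(e,b)}
optimal plan length = 3; 3 ≤ 5

Yes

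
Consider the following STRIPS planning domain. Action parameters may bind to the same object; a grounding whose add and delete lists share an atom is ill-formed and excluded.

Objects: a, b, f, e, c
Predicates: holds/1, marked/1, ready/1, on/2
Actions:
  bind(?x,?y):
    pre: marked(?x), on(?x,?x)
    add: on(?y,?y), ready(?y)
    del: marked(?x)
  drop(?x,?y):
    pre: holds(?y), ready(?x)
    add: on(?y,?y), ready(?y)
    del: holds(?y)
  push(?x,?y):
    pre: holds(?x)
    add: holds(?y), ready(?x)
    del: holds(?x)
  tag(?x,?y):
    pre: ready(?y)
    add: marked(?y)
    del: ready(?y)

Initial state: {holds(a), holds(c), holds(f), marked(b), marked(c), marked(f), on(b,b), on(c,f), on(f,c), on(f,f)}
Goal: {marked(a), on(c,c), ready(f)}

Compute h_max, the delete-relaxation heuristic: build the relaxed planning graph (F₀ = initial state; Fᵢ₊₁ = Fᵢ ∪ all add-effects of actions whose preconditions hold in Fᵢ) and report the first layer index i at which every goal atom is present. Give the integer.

2

F0 = init (10 atoms)
F1 = F0 ∪ {holds(b), holds(e), on(a,a), on(c,c), on(e,e), ready(a), ready(b), ready(c), ready(e), ready(f)}  (20 atoms)
F2 = F1 ∪ {marked(a), marked(e)}  (22 atoms)
goal ⊆ F2  ⇒  h_max = 2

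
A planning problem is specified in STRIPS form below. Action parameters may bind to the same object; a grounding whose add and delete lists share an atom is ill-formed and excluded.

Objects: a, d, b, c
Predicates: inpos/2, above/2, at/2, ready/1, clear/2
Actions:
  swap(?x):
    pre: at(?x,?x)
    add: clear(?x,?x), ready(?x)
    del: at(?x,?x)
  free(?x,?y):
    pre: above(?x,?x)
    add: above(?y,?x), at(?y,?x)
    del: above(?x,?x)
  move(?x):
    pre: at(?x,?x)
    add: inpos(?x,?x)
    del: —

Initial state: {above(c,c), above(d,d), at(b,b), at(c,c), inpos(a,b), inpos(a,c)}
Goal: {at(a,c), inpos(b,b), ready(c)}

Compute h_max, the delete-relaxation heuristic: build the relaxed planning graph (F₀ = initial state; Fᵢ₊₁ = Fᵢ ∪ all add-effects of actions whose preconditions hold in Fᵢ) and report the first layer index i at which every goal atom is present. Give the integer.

F0 = init (6 atoms)
F1 = F0 ∪ {above(a,c), above(a,d), above(b,c), above(b,d), above(c,d), above(d,c), at(a,c), at(a,d), at(b,c), at(b,d), at(c,d), at(d,c), clear(b,b), clear(c,c), inpos(b,b), inpos(c,c), ready(b), ready(c)}  (24 atoms)
goal ⊆ F1  ⇒  h_max = 1

1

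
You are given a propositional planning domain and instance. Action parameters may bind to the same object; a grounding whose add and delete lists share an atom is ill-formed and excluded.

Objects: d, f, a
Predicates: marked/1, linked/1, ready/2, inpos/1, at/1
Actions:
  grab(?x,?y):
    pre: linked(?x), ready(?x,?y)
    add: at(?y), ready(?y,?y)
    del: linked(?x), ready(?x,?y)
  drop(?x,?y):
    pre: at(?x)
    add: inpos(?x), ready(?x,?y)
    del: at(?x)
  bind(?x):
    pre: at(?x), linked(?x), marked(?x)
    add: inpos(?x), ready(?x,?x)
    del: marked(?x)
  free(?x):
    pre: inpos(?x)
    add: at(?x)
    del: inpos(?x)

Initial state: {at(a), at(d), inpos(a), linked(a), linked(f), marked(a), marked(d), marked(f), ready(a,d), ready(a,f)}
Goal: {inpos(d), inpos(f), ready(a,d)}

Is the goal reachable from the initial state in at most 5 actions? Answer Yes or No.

1. grab(a,f)  →  {at(a), at(d), at(f), inpos(a), linked(f), marked(a), marked(d), marked(f), ready(a,d), ready(f,f)}
2. drop(d,d)  →  {at(a), at(f), inpos(a), inpos(d), linked(f), marked(a), marked(d), marked(f), ready(a,d), ready(d,d), ready(f,f)}
3. drop(f,d)  →  {at(a), inpos(a), inpos(d), inpos(f), linked(f), marked(a), marked(d), marked(f), ready(a,d), ready(d,d), ready(f,d), ready(f,f)}
optimal plan length = 3; 3 ≤ 5

Yes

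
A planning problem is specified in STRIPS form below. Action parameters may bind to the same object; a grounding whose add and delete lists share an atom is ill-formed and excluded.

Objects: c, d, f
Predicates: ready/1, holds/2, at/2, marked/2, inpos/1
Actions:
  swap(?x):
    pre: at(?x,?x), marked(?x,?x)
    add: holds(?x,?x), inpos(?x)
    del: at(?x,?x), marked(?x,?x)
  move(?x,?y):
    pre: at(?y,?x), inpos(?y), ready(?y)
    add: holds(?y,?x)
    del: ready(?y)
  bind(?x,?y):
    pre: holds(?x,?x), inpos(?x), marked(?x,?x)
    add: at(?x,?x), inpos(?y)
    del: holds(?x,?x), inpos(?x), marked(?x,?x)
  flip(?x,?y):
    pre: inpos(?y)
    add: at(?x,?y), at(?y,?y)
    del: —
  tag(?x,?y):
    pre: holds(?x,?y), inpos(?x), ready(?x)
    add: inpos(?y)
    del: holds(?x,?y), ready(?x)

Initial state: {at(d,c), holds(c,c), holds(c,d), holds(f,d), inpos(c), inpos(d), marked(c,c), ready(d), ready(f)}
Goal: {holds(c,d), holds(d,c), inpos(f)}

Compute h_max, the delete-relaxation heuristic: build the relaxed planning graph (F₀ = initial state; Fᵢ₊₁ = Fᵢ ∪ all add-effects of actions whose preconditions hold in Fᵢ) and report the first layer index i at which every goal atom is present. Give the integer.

1

F0 = init (9 atoms)
F1 = F0 ∪ {at(c,c), at(c,d), at(d,d), at(f,c), at(f,d), holds(d,c), inpos(f)}  (16 atoms)
goal ⊆ F1  ⇒  h_max = 1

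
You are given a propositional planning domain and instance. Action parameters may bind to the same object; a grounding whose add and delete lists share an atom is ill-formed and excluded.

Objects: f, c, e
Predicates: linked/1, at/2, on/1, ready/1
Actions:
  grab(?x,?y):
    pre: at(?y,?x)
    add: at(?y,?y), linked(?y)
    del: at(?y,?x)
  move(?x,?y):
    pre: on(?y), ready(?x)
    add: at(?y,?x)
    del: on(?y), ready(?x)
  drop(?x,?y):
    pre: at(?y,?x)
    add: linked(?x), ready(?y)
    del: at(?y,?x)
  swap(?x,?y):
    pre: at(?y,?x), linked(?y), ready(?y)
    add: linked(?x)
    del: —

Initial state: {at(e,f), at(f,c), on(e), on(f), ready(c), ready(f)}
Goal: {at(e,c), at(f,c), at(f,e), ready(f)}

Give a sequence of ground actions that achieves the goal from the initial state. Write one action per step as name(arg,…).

1. move(c,e)  →  {at(e,c), at(e,f), at(f,c), on(f), ready(f)}
2. drop(f,e)  →  {at(e,c), at(f,c), linked(f), on(f), ready(e), ready(f)}
3. move(e,f)  →  {at(e,c), at(f,c), at(f,e), linked(f), ready(f)}

move(c,e); drop(f,e); move(e,f)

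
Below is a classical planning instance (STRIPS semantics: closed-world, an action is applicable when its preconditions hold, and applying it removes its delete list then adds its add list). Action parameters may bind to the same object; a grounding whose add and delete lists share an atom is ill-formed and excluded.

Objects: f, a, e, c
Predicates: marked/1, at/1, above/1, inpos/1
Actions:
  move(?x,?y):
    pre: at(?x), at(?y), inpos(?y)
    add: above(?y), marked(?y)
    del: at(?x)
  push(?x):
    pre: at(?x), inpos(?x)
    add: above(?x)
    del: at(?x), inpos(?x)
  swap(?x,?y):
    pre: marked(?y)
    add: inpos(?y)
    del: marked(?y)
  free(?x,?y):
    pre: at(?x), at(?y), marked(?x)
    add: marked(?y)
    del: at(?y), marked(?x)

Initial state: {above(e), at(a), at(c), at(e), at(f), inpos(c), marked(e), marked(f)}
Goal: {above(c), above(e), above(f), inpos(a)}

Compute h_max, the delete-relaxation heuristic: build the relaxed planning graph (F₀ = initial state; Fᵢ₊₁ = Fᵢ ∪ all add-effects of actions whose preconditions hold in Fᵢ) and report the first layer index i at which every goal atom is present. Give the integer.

F0 = init (8 atoms)
F1 = F0 ∪ {above(c), inpos(e), inpos(f), marked(a), marked(c)}  (13 atoms)
F2 = F1 ∪ {above(f), inpos(a)}  (15 atoms)
goal ⊆ F2  ⇒  h_max = 2

2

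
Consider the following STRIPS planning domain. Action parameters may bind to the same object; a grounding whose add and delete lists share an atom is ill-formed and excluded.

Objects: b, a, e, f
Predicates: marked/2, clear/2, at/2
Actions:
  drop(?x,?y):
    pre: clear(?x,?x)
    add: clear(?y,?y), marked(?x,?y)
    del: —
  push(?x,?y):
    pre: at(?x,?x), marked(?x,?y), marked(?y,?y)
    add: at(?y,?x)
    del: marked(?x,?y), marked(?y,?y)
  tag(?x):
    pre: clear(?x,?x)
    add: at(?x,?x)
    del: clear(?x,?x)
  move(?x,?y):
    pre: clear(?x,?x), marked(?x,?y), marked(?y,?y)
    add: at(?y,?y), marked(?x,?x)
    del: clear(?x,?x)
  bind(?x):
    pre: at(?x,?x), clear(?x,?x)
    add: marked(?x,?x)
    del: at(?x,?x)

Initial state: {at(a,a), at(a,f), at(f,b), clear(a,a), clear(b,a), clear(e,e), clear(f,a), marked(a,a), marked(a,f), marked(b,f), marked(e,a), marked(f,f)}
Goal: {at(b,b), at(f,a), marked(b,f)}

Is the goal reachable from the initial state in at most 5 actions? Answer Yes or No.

Yes

1. drop(a,b)  →  {at(a,a), at(a,f), at(f,b), clear(a,a), clear(b,a), clear(b,b), clear(e,e), clear(f,a), marked(a,a), marked(a,b), marked(a,f), marked(b,f), marked(e,a), marked(f,f)}
2. push(a,f)  →  {at(a,a), at(a,f), at(f,a), at(f,b), clear(a,a), clear(b,a), clear(b,b), clear(e,e), clear(f,a), marked(a,a), marked(a,b), marked(b,f), marked(e,a)}
3. tag(b)  →  {at(a,a), at(a,f), at(b,b), at(f,a), at(f,b), clear(a,a), clear(b,a), clear(e,e), clear(f,a), marked(a,a), marked(a,b), marked(b,f), marked(e,a)}
optimal plan length = 3; 3 ≤ 5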